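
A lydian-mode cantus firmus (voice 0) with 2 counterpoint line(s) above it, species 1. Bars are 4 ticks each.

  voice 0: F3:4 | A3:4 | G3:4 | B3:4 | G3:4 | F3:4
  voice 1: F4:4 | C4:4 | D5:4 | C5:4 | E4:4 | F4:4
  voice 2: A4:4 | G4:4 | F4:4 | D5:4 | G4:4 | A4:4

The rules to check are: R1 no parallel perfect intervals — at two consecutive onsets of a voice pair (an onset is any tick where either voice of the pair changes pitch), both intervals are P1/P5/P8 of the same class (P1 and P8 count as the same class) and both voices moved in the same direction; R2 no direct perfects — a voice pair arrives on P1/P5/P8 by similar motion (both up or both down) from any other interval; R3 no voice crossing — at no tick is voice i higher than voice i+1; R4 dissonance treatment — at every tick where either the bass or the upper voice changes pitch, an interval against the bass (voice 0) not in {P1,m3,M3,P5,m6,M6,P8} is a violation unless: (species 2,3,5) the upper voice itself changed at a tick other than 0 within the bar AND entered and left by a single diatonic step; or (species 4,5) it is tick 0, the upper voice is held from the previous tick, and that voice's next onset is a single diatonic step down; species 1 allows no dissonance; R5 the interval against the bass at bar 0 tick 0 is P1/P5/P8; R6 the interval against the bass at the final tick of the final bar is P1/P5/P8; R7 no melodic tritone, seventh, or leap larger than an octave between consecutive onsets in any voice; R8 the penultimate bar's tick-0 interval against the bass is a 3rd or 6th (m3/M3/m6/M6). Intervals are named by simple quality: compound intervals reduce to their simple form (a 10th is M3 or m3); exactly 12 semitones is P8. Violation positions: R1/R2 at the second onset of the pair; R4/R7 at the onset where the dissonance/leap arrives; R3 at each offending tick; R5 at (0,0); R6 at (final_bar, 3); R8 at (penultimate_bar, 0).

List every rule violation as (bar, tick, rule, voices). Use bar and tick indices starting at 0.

(0, 0, R5, (0, 2))
(1, 0, R2, (1, 2))
(1, 0, R4, (0, 2))
(2, 0, R3, (1, 2))
(2, 0, R4, (0, 2))
(2, 0, R7, (1,))
(2, 1, R3, (1, 2))
(2, 2, R3, (1, 2))
(2, 3, R3, (1, 2))
(3, 0, R4, (0, 1))
(4, 0, R2, (0, 2))
(4, 0, R8, (0, 2))
(5, 3, R6, (0, 2))

bar 0: v0=F3 v1=F4 v2=A4 downbeat M3
bar 1: v0=A3 v1=C4 v2=G4 downbeat m7
bar 2: v0=G3 v1=D5 v2=F4 downbeat m7
bar 3: v0=B3 v1=C5 v2=D5 downbeat m3
bar 4: v0=G3 v1=E4 v2=G4 downbeat P8
bar 5: v0=F3 v1=F4 v2=A4 downbeat M3
  -> R5 @ bar 0 tick 0 v(0, 2): opens on M3
  -> R2 @ bar 1 tick 0 v(1, 2): F4/A4 M3 -> C4/G4 P5 similar
  -> R4 @ bar 1 tick 0 v(0, 2): A3/G4 m7 untreated
  -> R3 @ bar 2 tick 0 v(1, 2): D5 above F4
  -> R4 @ bar 2 tick 0 v(0, 2): G3/F4 m7 untreated
  -> R7 @ bar 2 tick 0 v(1,): C4->D5 leap 14st
  -> R3 @ bar 2 tick 1 v(1, 2): D5 above F4
  -> R3 @ bar 2 tick 2 v(1, 2): D5 above F4
  -> R3 @ bar 2 tick 3 v(1, 2): D5 above F4
  -> R4 @ bar 3 tick 0 v(0, 1): B3/C5 m2 untreated
  -> R2 @ bar 4 tick 0 v(0, 2): B3/D5 m3 -> G3/G4 P8 similar
  -> R8 @ bar 4 tick 0 v(0, 2): penult P8 not 3rd/6th
  -> R6 @ bar 5 tick 3 v(0, 2): closes on M3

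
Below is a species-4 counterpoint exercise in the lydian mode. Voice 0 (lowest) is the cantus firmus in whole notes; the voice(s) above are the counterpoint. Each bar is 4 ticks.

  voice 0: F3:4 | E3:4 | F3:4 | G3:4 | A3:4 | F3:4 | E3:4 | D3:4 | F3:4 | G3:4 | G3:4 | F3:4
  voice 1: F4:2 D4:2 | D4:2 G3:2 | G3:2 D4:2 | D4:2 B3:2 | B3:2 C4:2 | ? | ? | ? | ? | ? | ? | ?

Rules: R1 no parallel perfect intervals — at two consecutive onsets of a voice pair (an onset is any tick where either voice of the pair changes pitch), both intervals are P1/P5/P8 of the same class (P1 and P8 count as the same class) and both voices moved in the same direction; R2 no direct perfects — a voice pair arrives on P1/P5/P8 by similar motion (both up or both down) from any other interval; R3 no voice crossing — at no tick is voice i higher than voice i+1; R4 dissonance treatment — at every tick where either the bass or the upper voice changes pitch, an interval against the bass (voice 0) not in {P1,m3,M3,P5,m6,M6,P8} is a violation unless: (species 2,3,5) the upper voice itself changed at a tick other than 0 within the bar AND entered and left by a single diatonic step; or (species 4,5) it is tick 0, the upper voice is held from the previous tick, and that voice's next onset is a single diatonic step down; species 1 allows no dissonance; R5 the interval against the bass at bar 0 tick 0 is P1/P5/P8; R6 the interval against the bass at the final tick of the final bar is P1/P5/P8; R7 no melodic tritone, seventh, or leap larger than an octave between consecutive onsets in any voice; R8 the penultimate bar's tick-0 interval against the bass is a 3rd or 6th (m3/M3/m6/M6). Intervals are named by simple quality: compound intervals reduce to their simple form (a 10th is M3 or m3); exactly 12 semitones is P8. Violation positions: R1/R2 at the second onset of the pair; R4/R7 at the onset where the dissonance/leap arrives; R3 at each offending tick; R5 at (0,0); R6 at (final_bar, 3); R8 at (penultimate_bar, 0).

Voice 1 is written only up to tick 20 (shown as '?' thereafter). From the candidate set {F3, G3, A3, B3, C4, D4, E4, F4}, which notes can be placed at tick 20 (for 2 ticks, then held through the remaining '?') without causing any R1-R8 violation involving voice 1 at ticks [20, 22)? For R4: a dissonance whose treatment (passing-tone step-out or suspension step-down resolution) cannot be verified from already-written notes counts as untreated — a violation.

F3: violates R2
G3: violates R4
A3: legal
B3: violates R4
C4: legal
D4: legal
E4: violates R4
F4: legal

{A3, C4, D4, F4}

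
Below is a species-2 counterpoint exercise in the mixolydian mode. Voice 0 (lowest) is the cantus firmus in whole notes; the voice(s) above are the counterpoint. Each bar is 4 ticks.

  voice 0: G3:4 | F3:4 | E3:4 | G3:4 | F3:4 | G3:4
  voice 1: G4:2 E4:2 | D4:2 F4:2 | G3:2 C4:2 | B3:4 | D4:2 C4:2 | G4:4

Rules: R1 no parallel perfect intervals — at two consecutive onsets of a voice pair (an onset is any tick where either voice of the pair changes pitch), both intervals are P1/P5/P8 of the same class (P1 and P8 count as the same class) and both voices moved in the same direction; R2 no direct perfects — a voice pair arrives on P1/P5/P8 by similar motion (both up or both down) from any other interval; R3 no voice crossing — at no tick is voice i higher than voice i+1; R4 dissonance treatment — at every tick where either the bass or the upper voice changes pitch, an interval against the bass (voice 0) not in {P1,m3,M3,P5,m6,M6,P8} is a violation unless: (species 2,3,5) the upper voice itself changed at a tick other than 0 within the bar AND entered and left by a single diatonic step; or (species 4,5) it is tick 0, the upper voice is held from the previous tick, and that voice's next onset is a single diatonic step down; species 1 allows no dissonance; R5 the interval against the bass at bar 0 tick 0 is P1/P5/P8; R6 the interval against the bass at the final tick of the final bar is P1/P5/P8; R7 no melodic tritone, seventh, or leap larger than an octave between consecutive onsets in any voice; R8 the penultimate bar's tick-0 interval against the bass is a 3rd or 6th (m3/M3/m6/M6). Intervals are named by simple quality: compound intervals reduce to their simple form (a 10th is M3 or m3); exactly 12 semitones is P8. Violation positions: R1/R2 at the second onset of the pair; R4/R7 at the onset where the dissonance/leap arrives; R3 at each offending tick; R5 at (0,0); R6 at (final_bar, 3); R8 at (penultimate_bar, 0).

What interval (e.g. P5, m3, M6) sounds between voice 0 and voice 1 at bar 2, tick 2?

m6

voice 0=E3 voice 1=C4 -> m6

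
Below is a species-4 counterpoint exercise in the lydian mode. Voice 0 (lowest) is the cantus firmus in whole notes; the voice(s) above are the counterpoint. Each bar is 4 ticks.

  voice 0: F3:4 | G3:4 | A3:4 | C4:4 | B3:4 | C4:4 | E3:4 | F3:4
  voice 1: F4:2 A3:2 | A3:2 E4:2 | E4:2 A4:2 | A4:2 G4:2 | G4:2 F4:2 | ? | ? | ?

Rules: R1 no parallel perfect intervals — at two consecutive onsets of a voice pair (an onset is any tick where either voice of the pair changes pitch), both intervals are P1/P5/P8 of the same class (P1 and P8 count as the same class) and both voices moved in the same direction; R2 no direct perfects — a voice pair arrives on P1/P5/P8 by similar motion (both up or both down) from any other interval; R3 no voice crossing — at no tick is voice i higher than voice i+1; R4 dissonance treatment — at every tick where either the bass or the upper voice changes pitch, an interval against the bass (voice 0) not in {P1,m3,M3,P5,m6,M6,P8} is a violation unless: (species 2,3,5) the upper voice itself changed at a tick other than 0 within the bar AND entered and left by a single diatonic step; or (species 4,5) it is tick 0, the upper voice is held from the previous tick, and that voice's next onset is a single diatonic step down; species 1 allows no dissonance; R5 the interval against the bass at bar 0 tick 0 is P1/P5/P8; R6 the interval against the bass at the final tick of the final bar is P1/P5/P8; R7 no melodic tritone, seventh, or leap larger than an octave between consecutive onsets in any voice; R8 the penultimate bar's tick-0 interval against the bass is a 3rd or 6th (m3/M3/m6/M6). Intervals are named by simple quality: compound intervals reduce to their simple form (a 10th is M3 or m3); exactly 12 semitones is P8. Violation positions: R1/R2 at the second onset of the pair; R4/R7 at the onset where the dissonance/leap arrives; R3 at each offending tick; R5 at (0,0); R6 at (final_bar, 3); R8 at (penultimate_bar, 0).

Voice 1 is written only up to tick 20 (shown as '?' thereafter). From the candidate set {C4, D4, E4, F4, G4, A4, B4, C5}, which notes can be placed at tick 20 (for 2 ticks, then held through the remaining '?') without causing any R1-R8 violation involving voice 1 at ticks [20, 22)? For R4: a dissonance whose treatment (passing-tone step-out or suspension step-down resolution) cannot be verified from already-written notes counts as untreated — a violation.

{A4, C4, E4}

C4: legal
D4: violates R4
E4: legal
F4: violates R4
G4: violates R2
A4: legal
B4: violates R4,R7
C5: violates R2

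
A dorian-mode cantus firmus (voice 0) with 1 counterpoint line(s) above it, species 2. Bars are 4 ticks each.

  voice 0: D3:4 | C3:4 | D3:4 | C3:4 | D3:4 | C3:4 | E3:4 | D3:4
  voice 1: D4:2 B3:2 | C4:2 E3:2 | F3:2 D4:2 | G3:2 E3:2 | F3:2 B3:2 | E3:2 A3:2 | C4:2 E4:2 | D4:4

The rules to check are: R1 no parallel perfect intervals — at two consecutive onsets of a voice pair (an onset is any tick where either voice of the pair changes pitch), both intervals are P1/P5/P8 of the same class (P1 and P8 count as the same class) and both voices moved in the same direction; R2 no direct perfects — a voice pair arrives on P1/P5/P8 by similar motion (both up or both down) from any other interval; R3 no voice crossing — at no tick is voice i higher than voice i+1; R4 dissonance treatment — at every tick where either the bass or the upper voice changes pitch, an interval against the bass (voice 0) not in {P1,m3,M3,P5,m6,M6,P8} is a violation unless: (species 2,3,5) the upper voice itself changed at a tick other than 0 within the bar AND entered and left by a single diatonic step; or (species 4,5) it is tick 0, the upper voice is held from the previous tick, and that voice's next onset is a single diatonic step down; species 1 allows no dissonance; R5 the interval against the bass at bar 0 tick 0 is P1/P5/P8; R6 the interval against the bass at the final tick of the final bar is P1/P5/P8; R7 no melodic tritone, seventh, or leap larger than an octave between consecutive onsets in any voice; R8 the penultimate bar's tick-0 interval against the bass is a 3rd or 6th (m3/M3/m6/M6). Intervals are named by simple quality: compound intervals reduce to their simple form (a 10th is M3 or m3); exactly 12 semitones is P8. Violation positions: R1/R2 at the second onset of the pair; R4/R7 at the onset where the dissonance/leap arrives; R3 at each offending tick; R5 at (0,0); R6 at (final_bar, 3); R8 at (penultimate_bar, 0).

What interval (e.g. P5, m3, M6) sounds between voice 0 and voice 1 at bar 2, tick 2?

P8

voice 0=D3 voice 1=D4 -> P8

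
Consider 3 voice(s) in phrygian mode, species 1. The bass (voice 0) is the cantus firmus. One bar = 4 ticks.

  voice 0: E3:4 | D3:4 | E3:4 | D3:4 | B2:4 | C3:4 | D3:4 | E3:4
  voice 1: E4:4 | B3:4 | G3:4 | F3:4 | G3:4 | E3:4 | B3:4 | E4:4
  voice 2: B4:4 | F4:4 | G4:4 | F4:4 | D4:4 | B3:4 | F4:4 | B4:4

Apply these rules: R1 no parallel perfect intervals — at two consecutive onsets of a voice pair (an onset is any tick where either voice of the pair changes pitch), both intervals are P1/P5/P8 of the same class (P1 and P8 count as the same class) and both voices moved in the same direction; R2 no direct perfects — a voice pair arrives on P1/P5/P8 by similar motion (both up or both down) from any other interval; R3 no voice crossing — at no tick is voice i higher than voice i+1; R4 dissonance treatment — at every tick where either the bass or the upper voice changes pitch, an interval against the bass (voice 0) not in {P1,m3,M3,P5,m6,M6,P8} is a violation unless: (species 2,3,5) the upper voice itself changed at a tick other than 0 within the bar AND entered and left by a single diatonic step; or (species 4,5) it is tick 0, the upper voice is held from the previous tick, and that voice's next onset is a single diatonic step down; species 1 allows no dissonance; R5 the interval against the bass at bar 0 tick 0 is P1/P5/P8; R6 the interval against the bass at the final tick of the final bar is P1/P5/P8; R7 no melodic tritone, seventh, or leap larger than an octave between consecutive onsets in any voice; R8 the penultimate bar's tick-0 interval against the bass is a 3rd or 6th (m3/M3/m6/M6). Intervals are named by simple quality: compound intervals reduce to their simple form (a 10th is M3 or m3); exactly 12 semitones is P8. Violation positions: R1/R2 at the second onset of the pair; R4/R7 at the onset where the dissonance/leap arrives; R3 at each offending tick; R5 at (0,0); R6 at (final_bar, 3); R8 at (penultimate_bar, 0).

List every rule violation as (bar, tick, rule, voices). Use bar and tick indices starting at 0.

(1, 0, R7, (2,))
(3, 0, R1, (1, 2))
(5, 0, R1, (1, 2))
(5, 0, R4, (0, 2))
(6, 0, R7, (2,))
(7, 0, R2, (0, 1))
(7, 0, R2, (0, 2))
(7, 0, R2, (1, 2))
(7, 0, R7, (2,))

bar 0: v0=E3 v1=E4 v2=B4 downbeat P5
bar 1: v0=D3 v1=B3 v2=F4 downbeat m3
bar 2: v0=E3 v1=G3 v2=G4 downbeat m3
bar 3: v0=D3 v1=F3 v2=F4 downbeat m3
bar 4: v0=B2 v1=G3 v2=D4 downbeat m3
bar 5: v0=C3 v1=E3 v2=B3 downbeat M7
bar 6: v0=D3 v1=B3 v2=F4 downbeat m3
bar 7: v0=E3 v1=E4 v2=B4 downbeat P5
  -> R7 @ bar 1 tick 0 v(2,): B4->F4 leap 6st
  -> R1 @ bar 3 tick 0 v(1, 2): G3/G4 P8 -> F3/F4 P8 similar
  -> R1 @ bar 5 tick 0 v(1, 2): G3/D4 P5 -> E3/B3 P5 similar
  -> R4 @ bar 5 tick 0 v(0, 2): C3/B3 M7 untreated
  -> R7 @ bar 6 tick 0 v(2,): B3->F4 leap 6st
  -> R2 @ bar 7 tick 0 v(0, 1): D3/B3 M6 -> E3/E4 P8 similar
  -> R2 @ bar 7 tick 0 v(0, 2): D3/F4 m3 -> E3/B4 P5 similar
  -> R2 @ bar 7 tick 0 v(1, 2): B3/F4 TT -> E4/B4 P5 similar
  -> R7 @ bar 7 tick 0 v(2,): F4->B4 leap 6st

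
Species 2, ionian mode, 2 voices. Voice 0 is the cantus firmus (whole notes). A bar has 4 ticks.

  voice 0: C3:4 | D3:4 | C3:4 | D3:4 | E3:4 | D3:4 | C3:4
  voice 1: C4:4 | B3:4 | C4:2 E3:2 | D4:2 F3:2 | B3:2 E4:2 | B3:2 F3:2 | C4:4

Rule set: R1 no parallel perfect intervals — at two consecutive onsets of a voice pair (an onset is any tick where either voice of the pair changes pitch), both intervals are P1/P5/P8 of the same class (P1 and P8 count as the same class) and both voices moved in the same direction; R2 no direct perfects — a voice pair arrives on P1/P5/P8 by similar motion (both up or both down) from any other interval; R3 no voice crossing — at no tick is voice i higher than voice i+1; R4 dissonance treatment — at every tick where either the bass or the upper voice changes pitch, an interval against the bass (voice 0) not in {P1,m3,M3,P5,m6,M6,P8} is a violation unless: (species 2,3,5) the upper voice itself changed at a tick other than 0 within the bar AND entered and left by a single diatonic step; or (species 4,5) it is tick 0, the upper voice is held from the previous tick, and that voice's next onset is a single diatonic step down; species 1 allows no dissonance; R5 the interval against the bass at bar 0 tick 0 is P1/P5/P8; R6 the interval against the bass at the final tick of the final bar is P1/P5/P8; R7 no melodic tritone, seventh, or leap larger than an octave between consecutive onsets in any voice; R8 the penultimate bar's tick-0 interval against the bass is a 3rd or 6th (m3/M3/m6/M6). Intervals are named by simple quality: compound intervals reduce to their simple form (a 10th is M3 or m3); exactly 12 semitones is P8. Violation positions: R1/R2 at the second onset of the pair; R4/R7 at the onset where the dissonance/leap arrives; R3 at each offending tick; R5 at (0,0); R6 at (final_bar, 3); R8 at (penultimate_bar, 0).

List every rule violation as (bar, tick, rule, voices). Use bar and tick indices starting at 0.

bar 0: v0=C3 v1=C4 downbeat P8
bar 1: v0=D3 v1=B3 downbeat M6
bar 2: v0=C3 v1=C4 downbeat P8
bar 3: v0=D3 v1=D4 downbeat P8
bar 4: v0=E3 v1=B3 downbeat P5
bar 5: v0=D3 v1=B3 downbeat M6
bar 6: v0=C3 v1=C4 downbeat P8
  -> R2 @ bar 3 tick 0 v(0, 1): C3/E3 M3 -> D3/D4 P8 similar
  -> R7 @ bar 3 tick 0 v(1,): E3->D4 leap 10st
  -> R2 @ bar 4 tick 0 v(0, 1): D3/F3 m3 -> E3/B3 P5 similar
  -> R7 @ bar 4 tick 0 v(1,): F3->B3 leap 6st
  -> R7 @ bar 5 tick 2 v(1,): B3->F3 leap 6st

(3, 0, R2, (0, 1))
(3, 0, R7, (1,))
(4, 0, R2, (0, 1))
(4, 0, R7, (1,))
(5, 2, R7, (1,))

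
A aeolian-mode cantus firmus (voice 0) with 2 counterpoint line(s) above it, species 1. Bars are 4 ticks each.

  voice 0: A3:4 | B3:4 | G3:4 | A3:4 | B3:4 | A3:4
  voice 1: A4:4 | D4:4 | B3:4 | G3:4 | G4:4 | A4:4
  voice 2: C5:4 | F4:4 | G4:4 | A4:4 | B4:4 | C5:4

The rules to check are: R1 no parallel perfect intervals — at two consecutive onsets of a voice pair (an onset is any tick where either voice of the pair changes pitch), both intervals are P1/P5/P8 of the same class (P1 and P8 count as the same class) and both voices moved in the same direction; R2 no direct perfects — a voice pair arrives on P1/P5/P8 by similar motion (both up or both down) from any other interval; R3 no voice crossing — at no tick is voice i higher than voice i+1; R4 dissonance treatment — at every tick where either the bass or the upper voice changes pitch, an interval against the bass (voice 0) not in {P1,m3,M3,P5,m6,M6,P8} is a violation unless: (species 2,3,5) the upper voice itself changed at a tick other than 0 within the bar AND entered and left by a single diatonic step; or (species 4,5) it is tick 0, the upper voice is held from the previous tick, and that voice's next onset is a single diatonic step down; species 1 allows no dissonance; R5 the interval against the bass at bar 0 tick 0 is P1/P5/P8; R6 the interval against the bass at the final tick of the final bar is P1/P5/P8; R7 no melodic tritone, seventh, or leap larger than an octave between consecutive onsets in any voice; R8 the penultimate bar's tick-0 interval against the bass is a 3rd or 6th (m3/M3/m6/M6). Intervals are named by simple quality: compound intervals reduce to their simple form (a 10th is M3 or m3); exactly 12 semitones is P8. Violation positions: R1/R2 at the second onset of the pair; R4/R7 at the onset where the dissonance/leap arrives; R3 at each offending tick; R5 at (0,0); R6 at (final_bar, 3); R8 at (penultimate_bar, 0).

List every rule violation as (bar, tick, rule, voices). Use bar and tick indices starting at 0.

bar 0: v0=A3 v1=A4 v2=C5 downbeat m3
bar 1: v0=B3 v1=D4 v2=F4 downbeat TT
bar 2: v0=G3 v1=B3 v2=G4 downbeat P8
bar 3: v0=A3 v1=G3 v2=A4 downbeat P8
bar 4: v0=B3 v1=G4 v2=B4 downbeat P8
bar 5: v0=A3 v1=A4 v2=C5 downbeat m3
  -> R5 @ bar 0 tick 0 v(0, 2): opens on m3
  -> R4 @ bar 1 tick 0 v(0, 2): B3/F4 TT untreated
  -> R1 @ bar 3 tick 0 v(0, 2): G3/G4 P8 -> A3/A4 P8 similar
  -> R3 @ bar 3 tick 0 v(0, 1): A3 above G3
  -> R4 @ bar 3 tick 0 v(0, 1): A3/G3 M2 untreated
  -> R3 @ bar 3 tick 1 v(0, 1): A3 above G3
  -> R3 @ bar 3 tick 2 v(0, 1): A3 above G3
  -> R3 @ bar 3 tick 3 v(0, 1): A3 above G3
  -> R1 @ bar 4 tick 0 v(0, 2): A3/A4 P8 -> B3/B4 P8 similar
  -> R8 @ bar 4 tick 0 v(0, 2): penult P8 not 3rd/6th
  -> R6 @ bar 5 tick 3 v(0, 2): closes on m3

(0, 0, R5, (0, 2))
(1, 0, R4, (0, 2))
(3, 0, R1, (0, 2))
(3, 0, R3, (0, 1))
(3, 0, R4, (0, 1))
(3, 1, R3, (0, 1))
(3, 2, R3, (0, 1))
(3, 3, R3, (0, 1))
(4, 0, R1, (0, 2))
(4, 0, R8, (0, 2))
(5, 3, R6, (0, 2))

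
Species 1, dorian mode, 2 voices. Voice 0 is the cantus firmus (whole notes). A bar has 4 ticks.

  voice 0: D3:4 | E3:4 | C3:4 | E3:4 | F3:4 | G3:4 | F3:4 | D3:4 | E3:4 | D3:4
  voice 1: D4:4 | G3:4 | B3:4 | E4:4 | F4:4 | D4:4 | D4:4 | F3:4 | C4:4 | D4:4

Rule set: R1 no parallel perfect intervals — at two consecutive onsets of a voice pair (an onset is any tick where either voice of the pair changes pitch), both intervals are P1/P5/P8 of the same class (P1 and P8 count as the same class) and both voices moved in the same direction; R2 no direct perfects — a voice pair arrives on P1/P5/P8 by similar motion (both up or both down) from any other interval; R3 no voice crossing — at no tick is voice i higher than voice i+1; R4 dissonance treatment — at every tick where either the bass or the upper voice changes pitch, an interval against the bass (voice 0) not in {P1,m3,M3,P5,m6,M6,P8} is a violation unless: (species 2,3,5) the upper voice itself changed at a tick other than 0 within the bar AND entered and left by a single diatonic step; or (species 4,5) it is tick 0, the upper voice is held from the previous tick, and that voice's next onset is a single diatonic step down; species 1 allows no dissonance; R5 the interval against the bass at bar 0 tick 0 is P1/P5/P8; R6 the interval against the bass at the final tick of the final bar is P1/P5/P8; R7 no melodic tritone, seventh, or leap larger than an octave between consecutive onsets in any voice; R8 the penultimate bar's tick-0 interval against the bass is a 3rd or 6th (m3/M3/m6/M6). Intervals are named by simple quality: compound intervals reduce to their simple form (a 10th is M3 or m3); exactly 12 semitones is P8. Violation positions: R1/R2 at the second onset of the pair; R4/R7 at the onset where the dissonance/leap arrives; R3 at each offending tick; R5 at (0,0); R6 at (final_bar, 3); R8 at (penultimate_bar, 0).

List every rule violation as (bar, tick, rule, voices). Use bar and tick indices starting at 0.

(2, 0, R4, (0, 1))
(3, 0, R2, (0, 1))
(4, 0, R1, (0, 1))

bar 0: v0=D3 v1=D4 downbeat P8
bar 1: v0=E3 v1=G3 downbeat m3
bar 2: v0=C3 v1=B3 downbeat M7
bar 3: v0=E3 v1=E4 downbeat P8
bar 4: v0=F3 v1=F4 downbeat P8
bar 5: v0=G3 v1=D4 downbeat P5
bar 6: v0=F3 v1=D4 downbeat M6
bar 7: v0=D3 v1=F3 downbeat m3
bar 8: v0=E3 v1=C4 downbeat m6
bar 9: v0=D3 v1=D4 downbeat P8
  -> R4 @ bar 2 tick 0 v(0, 1): C3/B3 M7 untreated
  -> R2 @ bar 3 tick 0 v(0, 1): C3/B3 M7 -> E3/E4 P8 similar
  -> R1 @ bar 4 tick 0 v(0, 1): E3/E4 P8 -> F3/F4 P8 similar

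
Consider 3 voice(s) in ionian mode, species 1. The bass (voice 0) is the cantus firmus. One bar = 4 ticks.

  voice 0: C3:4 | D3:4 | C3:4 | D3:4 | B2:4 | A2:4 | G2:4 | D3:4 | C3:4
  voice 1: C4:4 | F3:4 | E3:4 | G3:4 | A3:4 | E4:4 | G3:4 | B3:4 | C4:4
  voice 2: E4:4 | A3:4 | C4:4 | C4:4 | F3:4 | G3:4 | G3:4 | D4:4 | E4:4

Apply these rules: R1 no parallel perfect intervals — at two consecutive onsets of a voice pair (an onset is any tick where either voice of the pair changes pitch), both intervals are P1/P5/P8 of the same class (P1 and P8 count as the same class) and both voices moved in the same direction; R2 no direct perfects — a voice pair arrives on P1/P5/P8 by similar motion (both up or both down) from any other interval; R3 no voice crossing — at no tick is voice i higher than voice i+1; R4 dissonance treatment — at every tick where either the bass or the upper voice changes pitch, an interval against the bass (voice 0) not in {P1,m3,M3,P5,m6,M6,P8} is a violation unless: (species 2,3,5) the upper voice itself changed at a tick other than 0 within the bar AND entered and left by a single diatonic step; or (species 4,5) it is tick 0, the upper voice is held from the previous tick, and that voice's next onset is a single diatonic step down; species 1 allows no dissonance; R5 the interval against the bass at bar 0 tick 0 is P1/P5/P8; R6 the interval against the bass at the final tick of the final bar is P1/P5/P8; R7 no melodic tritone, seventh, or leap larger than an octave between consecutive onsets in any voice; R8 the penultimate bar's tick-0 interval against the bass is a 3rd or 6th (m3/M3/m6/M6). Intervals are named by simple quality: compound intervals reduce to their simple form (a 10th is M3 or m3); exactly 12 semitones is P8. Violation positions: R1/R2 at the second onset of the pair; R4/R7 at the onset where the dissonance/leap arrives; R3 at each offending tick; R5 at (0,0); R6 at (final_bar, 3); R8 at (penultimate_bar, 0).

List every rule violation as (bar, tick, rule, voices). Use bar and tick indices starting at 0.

(0, 0, R5, (0, 2))
(3, 0, R4, (0, 1))
(3, 0, R4, (0, 2))
(4, 0, R3, (1, 2))
(4, 0, R4, (0, 1))
(4, 0, R4, (0, 2))
(4, 1, R3, (1, 2))
(4, 2, R3, (1, 2))
(4, 3, R3, (1, 2))
(5, 0, R3, (1, 2))
(5, 0, R4, (0, 2))
(5, 1, R3, (1, 2))
(5, 2, R3, (1, 2))
(5, 3, R3, (1, 2))
(6, 0, R2, (0, 1))
(7, 0, R1, (0, 2))
(7, 0, R8, (0, 2))
(8, 3, R6, (0, 2))

bar 0: v0=C3 v1=C4 v2=E4 downbeat M3
bar 1: v0=D3 v1=F3 v2=A3 downbeat P5
bar 2: v0=C3 v1=E3 v2=C4 downbeat P8
bar 3: v0=D3 v1=G3 v2=C4 downbeat m7
bar 4: v0=B2 v1=A3 v2=F3 downbeat TT
bar 5: v0=A2 v1=E4 v2=G3 downbeat m7
bar 6: v0=G2 v1=G3 v2=G3 downbeat P8
bar 7: v0=D3 v1=B3 v2=D4 downbeat P8
bar 8: v0=C3 v1=C4 v2=E4 downbeat M3
  -> R5 @ bar 0 tick 0 v(0, 2): opens on M3
  -> R4 @ bar 3 tick 0 v(0, 1): D3/G3 P4 untreated
  -> R4 @ bar 3 tick 0 v(0, 2): D3/C4 m7 untreated
  -> R3 @ bar 4 tick 0 v(1, 2): A3 above F3
  -> R4 @ bar 4 tick 0 v(0, 1): B2/A3 m7 untreated
  -> R4 @ bar 4 tick 0 v(0, 2): B2/F3 TT untreated
  -> R3 @ bar 4 tick 1 v(1, 2): A3 above F3
  -> R3 @ bar 4 tick 2 v(1, 2): A3 above F3
  -> R3 @ bar 4 tick 3 v(1, 2): A3 above F3
  -> R3 @ bar 5 tick 0 v(1, 2): E4 above G3
  -> R4 @ bar 5 tick 0 v(0, 2): A2/G3 m7 untreated
  -> R3 @ bar 5 tick 1 v(1, 2): E4 above G3
  -> R3 @ bar 5 tick 2 v(1, 2): E4 above G3
  -> R3 @ bar 5 tick 3 v(1, 2): E4 above G3
  -> R2 @ bar 6 tick 0 v(0, 1): A2/E4 P5 -> G2/G3 P8 similar
  -> R1 @ bar 7 tick 0 v(0, 2): G2/G3 P8 -> D3/D4 P8 similar
  -> R8 @ bar 7 tick 0 v(0, 2): penult P8 not 3rd/6th
  -> R6 @ bar 8 tick 3 v(0, 2): closes on M3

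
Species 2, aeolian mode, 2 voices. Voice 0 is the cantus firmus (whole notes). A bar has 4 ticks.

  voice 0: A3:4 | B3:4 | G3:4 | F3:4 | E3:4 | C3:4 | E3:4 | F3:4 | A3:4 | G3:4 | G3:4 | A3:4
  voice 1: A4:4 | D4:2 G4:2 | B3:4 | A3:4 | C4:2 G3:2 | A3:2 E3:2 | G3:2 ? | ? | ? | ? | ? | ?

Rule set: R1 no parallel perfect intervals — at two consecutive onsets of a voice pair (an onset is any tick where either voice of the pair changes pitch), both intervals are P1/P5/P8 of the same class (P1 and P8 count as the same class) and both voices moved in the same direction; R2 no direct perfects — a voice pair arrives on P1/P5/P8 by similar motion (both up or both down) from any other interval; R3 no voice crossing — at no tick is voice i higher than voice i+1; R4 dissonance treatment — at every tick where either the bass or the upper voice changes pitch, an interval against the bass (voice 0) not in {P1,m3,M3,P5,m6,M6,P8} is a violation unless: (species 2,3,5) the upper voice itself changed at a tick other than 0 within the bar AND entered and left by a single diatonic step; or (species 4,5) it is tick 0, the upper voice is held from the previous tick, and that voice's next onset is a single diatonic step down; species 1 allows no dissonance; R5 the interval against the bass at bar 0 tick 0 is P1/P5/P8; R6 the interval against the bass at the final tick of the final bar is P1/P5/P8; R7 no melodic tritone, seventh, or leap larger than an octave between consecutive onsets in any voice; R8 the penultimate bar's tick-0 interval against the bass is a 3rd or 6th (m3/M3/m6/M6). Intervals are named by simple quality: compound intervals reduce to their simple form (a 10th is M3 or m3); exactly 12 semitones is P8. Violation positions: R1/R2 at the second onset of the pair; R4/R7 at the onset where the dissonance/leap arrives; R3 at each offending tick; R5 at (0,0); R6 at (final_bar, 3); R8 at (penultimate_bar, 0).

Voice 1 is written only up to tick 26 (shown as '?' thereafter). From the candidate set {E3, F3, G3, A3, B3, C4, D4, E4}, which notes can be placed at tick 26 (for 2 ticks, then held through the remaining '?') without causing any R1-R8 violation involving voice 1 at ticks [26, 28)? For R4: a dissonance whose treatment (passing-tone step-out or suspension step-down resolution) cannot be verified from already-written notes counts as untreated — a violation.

E3: legal
F3: violates R4
G3: legal
A3: violates R4
B3: legal
C4: legal
D4: violates R4
E4: legal

{B3, C4, E3, E4, G3}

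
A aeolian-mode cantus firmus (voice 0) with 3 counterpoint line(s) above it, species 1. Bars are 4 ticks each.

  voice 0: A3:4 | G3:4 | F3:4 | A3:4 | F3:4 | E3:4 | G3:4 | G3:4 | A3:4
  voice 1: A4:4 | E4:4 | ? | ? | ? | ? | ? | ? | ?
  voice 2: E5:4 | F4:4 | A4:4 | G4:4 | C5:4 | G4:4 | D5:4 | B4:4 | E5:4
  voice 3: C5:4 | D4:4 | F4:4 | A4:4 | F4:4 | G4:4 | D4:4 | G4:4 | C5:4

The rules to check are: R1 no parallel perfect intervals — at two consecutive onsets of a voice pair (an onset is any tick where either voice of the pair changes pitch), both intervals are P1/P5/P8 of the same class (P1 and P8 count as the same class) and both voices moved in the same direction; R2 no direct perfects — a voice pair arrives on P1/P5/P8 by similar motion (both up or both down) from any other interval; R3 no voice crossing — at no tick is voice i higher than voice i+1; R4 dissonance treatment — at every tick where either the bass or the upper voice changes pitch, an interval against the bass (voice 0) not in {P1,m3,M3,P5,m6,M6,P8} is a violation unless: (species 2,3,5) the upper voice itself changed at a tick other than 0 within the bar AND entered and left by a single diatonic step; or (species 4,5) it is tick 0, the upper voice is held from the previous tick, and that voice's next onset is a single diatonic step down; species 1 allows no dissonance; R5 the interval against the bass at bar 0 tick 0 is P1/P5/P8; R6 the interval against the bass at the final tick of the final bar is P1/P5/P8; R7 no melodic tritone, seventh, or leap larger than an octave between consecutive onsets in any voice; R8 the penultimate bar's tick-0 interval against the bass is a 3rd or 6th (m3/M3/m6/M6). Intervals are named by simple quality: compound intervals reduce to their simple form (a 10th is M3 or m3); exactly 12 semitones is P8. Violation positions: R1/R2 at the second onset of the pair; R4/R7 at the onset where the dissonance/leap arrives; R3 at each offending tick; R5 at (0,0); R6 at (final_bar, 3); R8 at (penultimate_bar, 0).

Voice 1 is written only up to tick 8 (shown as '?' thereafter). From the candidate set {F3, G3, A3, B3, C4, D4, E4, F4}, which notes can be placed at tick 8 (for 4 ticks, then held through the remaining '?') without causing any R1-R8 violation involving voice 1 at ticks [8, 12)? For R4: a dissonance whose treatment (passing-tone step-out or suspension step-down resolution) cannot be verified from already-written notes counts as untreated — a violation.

{A3, D4}

F3: violates R2,R7
G3: violates R4
A3: legal
B3: violates R4
C4: violates R2
D4: legal
E4: violates R4
F4: violates R2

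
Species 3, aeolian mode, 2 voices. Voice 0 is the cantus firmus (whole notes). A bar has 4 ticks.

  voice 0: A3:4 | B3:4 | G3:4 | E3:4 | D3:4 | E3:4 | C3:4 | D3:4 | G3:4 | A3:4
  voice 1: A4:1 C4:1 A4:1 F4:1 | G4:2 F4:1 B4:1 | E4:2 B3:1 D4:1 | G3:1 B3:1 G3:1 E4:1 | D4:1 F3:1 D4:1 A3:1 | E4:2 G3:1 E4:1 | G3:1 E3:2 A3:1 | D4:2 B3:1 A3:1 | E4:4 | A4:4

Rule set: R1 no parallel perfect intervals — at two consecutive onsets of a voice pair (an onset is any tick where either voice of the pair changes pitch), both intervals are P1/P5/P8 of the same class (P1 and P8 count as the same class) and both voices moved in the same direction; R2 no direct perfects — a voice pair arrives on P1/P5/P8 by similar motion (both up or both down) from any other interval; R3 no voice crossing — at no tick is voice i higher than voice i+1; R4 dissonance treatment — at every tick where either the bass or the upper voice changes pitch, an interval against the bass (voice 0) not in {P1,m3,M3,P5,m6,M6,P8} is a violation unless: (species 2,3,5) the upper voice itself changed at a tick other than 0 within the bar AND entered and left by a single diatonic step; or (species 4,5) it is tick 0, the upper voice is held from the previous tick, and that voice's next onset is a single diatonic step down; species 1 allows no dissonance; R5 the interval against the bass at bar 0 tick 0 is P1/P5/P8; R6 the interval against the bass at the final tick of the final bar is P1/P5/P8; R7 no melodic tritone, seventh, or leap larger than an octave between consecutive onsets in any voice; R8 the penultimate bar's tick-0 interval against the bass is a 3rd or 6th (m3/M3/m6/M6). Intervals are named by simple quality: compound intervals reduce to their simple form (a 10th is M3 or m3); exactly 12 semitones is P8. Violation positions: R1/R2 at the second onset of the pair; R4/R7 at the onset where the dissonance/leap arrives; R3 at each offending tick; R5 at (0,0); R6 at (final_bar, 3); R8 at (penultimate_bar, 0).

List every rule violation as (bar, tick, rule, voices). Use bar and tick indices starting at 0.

(1, 2, R4, (0, 1))
(1, 3, R7, (1,))
(4, 0, R1, (0, 1))
(5, 0, R2, (0, 1))
(6, 0, R2, (0, 1))
(7, 0, R2, (0, 1))
(9, 0, R2, (0, 1))

bar 0: v0=A3 v1=A4 downbeat P8
bar 1: v0=B3 v1=G4 downbeat m6
bar 2: v0=G3 v1=E4 downbeat M6
bar 3: v0=E3 v1=G3 downbeat m3
bar 4: v0=D3 v1=D4 downbeat P8
bar 5: v0=E3 v1=E4 downbeat P8
bar 6: v0=C3 v1=G3 downbeat P5
bar 7: v0=D3 v1=D4 downbeat P8
bar 8: v0=G3 v1=E4 downbeat M6
bar 9: v0=A3 v1=A4 downbeat P8
  -> R4 @ bar 1 tick 2 v(0, 1): B3/F4 TT untreated
  -> R7 @ bar 1 tick 3 v(1,): F4->B4 leap 6st
  -> R1 @ bar 4 tick 0 v(0, 1): E3/E4 P8 -> D3/D4 P8 similar
  -> R2 @ bar 5 tick 0 v(0, 1): D3/A3 P5 -> E3/E4 P8 similar
  -> R2 @ bar 6 tick 0 v(0, 1): E3/E4 P8 -> C3/G3 P5 similar
  -> R2 @ bar 7 tick 0 v(0, 1): C3/A3 M6 -> D3/D4 P8 similar
  -> R2 @ bar 9 tick 0 v(0, 1): G3/E4 M6 -> A3/A4 P8 similar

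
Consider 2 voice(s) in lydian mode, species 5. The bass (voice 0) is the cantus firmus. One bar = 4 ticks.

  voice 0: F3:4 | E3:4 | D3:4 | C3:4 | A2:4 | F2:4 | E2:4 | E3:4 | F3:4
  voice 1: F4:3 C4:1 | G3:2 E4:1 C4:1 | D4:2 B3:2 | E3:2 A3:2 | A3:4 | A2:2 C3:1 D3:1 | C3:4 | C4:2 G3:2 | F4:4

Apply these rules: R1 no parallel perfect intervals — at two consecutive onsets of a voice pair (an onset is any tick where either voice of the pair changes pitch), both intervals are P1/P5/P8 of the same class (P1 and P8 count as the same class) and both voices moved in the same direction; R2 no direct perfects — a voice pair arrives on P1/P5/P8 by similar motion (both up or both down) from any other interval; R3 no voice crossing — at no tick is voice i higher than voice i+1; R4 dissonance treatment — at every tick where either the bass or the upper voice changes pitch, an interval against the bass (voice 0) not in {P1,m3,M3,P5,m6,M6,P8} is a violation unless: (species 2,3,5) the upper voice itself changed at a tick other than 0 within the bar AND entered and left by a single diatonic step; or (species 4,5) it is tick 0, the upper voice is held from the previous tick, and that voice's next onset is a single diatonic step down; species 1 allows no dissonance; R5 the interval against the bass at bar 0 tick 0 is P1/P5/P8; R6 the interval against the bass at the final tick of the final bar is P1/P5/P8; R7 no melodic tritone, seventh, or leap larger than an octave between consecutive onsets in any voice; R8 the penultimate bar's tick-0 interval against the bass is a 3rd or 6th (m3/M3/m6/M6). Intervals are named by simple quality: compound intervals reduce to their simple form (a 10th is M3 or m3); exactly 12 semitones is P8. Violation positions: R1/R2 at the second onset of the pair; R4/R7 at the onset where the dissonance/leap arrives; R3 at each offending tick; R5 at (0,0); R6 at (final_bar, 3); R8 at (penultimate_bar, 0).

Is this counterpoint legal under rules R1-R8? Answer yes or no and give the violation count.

bar 0: v0=F3 v1=F4 (P8)
bar 1: v0=E3 v1=G3 (m3)
bar 2: v0=D3 v1=D4 (P8)
bar 3: v0=C3 v1=E3 (M3)
bar 4: v0=A2 v1=A3 (P8)
bar 5: v0=F2 v1=A2 (M3)
bar 6: v0=E2 v1=C3 (m6)
bar 7: v0=E3 v1=C4 (m6)
bar 8: v0=F3 v1=F4 (P8)
  R2 @ bar8.0: E3/G3 m3 -> F3/F4 P8 similar
  R7 @ bar8.0: G3->F4 leap 10st

No (2 violations)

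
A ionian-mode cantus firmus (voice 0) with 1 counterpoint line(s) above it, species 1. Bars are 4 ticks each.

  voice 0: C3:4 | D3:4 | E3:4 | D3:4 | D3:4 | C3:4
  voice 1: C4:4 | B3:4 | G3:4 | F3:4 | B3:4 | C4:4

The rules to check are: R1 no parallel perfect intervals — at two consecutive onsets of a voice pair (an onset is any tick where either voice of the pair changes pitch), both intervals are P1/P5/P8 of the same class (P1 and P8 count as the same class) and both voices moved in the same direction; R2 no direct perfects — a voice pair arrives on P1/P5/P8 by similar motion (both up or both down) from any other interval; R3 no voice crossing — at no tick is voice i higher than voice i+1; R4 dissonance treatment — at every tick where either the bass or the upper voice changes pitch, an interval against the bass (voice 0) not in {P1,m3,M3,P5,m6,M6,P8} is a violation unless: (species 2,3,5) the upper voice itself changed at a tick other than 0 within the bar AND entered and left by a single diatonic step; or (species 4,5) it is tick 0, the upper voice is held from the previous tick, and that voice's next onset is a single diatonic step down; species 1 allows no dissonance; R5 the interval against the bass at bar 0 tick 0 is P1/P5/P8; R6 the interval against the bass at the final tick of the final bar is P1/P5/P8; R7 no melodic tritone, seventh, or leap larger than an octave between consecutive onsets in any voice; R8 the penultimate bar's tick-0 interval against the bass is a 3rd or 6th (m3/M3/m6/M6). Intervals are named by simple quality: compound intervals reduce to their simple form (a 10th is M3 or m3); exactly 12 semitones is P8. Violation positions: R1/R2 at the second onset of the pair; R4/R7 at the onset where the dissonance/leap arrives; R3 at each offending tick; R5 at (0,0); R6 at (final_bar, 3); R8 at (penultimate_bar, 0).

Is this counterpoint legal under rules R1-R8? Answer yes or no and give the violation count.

bar 0: v0=C3 v1=C4 (P8)
bar 1: v0=D3 v1=B3 (M6)
bar 2: v0=E3 v1=G3 (m3)
bar 3: v0=D3 v1=F3 (m3)
bar 4: v0=D3 v1=B3 (M6)
bar 5: v0=C3 v1=C4 (P8)
  R7 @ bar4.0: F3->B3 leap 6st

No (1 violations)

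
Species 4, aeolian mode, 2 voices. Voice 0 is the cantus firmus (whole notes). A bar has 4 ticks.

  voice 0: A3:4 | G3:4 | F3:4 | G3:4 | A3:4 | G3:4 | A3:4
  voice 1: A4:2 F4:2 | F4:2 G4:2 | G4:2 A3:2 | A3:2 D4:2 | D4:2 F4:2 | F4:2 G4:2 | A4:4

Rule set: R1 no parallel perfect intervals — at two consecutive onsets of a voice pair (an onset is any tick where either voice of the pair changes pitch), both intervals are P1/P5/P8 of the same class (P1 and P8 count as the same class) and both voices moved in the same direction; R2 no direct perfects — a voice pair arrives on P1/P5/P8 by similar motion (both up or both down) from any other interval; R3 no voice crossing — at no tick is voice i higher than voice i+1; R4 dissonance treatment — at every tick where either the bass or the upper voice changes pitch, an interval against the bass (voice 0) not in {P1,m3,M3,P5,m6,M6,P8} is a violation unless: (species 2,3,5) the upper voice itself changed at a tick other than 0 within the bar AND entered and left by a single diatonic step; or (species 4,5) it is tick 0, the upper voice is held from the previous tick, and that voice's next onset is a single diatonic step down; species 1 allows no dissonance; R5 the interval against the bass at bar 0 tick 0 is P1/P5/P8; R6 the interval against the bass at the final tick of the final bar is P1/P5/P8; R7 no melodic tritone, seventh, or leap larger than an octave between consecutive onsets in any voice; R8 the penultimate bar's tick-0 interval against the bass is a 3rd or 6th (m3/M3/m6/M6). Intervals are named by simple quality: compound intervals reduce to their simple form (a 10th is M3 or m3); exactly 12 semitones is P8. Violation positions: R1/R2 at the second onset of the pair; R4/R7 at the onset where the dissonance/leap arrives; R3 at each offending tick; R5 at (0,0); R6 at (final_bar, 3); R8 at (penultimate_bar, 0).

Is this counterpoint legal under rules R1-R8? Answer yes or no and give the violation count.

No (8 violations)

bar 0: v0=A3 v1=A4 (P8)
bar 1: v0=G3 v1=F4 (m7)
bar 2: v0=F3 v1=G4 (M2)
bar 3: v0=G3 v1=A3 (M2)
bar 4: v0=A3 v1=D4 (P4)
bar 5: v0=G3 v1=F4 (m7)
bar 6: v0=A3 v1=A4 (P8)
  R4 @ bar1.0: G3/F4 m7 untreated
  R4 @ bar2.0: F3/G4 M2 untreated
  R7 @ bar2.2: G4->A3 leap 10st
  R4 @ bar3.0: G3/A3 M2 untreated
  R4 @ bar4.0: A3/D4 P4 untreated
  R4 @ bar5.0: G3/F4 m7 untreated
  R8 @ bar5.0: penult m7 not 3rd/6th
  R1 @ bar6.0: G3/G4 P8 -> A3/A4 P8 similar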